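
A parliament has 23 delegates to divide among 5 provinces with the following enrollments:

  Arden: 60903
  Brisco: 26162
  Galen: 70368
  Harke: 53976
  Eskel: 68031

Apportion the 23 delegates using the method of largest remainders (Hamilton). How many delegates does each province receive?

Standard divisor: 279440 ÷ 23 ≈ 12149.565.
Standard quotas: Arden 5.0128, Brisco 2.1533, Galen 5.7918, Harke 4.4426, Eskel 5.5995.
Lower quotas: Arden 5, Brisco 2, Galen 5, Harke 4, Eskel 5 (sum 21, leaving 2 seats).
Remainders in descending order: Galen 0.7918, Eskel 0.5995, Harke 0.4426, Brisco 0.1533, Arden 0.0128.
The surplus seats go to Galen, Eskel.

Arden=5; Brisco=2; Galen=6; Harke=4; Eskel=6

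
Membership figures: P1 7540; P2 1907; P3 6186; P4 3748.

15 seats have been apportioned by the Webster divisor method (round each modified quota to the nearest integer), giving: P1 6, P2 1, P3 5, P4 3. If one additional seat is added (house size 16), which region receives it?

Priority for the next seat is population ÷ (current seats + 0.5).
Priorities: P1 1160.000, P2 1271.333, P3 1124.727, P4 1070.857.
Highest priority: P2.

P2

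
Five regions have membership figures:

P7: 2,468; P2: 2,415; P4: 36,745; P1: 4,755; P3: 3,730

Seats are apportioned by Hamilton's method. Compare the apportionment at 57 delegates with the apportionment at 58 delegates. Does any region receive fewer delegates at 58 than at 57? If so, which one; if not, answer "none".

At 57 seats: P7 3, P2 3, P4 42, P1 5, P3 4.
At 58 seats: P7 3, P2 3, P4 43, P1 5, P3 4.
No region's allocation decreased.

none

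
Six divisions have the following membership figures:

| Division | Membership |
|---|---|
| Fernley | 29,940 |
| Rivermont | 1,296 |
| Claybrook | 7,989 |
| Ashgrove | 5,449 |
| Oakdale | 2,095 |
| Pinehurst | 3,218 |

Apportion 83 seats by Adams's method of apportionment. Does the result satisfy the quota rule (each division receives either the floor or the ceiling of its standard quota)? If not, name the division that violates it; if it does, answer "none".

Fernley

Standard quotas: Fernley 49.713, Rivermont 2.152, Claybrook 13.265, Ashgrove 9.048, Oakdale 3.479, Pinehurst 5.343.
Adams allocation: Fernley 48, Rivermont 3, Claybrook 13, Ashgrove 9, Oakdale 4, Pinehurst 6.
Fernley has quota 49.713 (lower 49, upper 50) but receives 48 — outside the quota interval.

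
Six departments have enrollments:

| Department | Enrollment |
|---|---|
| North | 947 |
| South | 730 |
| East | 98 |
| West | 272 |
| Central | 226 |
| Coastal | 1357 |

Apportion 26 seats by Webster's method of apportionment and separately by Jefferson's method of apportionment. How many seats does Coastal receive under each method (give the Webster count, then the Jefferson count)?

Webster: North 7, South 5, East 1, West 2, Central 2, Coastal 9.
Jefferson: North 7, South 5, East 0, West 2, Central 1, Coastal 11.
Coastal gets 9 under Webster and 11 under Jefferson.

9 and 11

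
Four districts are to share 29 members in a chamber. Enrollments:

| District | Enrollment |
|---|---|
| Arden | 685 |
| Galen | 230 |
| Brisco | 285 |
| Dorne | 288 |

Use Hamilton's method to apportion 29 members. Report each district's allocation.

The standard divisor is 1488/29 ≈ 51.31.
Standard quotas: Arden 13.350, Galen 4.483, Brisco 5.554, Dorne 5.613.
Lower quotas: Arden 13, Galen 4, Brisco 5, Dorne 5 (sum 27, leaving 2 seats).
Remainders in descending order: Dorne 0.613, Brisco 0.554, Galen 0.483, Arden 0.350.
Largest remainders: Dorne, Brisco receive the extra seats.

Arden 13; Galen 4; Brisco 6; Dorne 6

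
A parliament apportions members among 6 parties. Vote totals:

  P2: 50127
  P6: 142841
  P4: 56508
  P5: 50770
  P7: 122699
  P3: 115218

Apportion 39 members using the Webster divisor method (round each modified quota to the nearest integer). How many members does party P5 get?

4

Standard divisor 538163/39 ≈ 13799.051; standard quotas: P2 3.633, P6 10.352, P4 4.095, P5 3.679, P7 8.892, P3 8.350.
Rounding to the nearest integer gives P2 4, P6 10, P4 4, P5 4, P7 9, P3 8 — total 39, matching the house size, so no adjustment is needed.
P5 receives 4.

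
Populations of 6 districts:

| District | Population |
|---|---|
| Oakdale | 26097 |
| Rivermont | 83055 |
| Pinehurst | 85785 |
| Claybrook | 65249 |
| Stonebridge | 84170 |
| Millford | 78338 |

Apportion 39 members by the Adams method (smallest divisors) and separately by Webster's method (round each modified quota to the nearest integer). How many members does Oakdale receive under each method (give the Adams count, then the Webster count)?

3 and 2

Adams: Oakdale 3, Rivermont 7, Pinehurst 8, Claybrook 6, Stonebridge 8, Millford 7.
Webster: Oakdale 2, Rivermont 8, Pinehurst 8, Claybrook 6, Stonebridge 8, Millford 7.
Oakdale gets 3 under Adams and 2 under Webster.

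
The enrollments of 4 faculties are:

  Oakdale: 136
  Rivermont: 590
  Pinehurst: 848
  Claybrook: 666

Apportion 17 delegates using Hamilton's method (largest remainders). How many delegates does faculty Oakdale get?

The standard divisor is 2240/17 ≈ 131.765.
Standard quotas: Oakdale 1.032, Rivermont 4.478, Pinehurst 6.436, Claybrook 5.054.
Lower quotas: Oakdale 1, Rivermont 4, Pinehurst 6, Claybrook 5 (sum 16, leaving 1 seat).
Remainders in descending order: Rivermont 0.478, Pinehurst 0.436, Claybrook 0.054, Oakdale 0.032.
Largest remainder: Rivermont receives the extra seat.
Oakdale receives 1.

1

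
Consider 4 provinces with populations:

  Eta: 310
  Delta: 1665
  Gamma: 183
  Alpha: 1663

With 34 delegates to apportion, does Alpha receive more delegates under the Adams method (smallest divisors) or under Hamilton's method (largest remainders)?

Adams: Eta 3, Delta 15, Gamma 2, Alpha 14.
Hamilton: Eta 3, Delta 15, Gamma 1, Alpha 15.
Alpha gets 14 under Adams and 15 under Hamilton.

Hamilton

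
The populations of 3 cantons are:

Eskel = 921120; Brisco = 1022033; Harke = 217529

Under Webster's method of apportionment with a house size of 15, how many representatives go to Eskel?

6

Standard divisor 2160682/15 ≈ 144045.467; standard quotas: Eskel 6.395, Brisco 7.095, Harke 1.510.
Rounding to the nearest integer gives Eskel 6, Brisco 7, Harke 2 — total 15, matching the house size, so no adjustment is needed.
Eskel receives 6.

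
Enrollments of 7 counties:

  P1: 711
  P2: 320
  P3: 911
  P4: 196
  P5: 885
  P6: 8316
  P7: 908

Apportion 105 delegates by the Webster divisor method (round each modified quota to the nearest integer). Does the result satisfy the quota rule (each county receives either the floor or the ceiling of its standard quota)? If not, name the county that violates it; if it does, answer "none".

P6

Standard quotas: P1 6.096, P2 2.744, P3 7.810, P4 1.680, P5 7.588, P6 71.297, P7 7.785.
Webster allocation: P1 6, P2 3, P3 8, P4 2, P5 8, P6 70, P7 8.
P6 has quota 71.297 (lower 71, upper 72) but receives 70 — outside the quota interval.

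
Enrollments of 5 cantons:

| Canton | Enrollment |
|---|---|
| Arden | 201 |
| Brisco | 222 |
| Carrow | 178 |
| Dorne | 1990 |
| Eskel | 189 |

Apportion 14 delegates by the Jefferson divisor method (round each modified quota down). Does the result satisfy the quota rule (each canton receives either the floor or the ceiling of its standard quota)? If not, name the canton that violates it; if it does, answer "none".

none

Standard quotas: Arden 1.012, Brisco 1.118, Carrow 0.896, Dorne 10.022, Eskel 0.952.
Jefferson allocation: Arden 1, Brisco 1, Carrow 0, Dorne 11, Eskel 1.
Every allocation lies between the lower and upper quota.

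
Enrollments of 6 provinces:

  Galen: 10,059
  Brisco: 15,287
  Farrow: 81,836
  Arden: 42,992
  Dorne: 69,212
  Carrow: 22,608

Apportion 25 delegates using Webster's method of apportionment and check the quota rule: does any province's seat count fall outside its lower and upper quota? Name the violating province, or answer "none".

none

Standard quotas: Galen 1.039, Brisco 1.579, Farrow 8.454, Arden 4.441, Dorne 7.150, Carrow 2.336.
Webster allocation: Galen 1, Brisco 2, Farrow 9, Arden 4, Dorne 7, Carrow 2.
Every allocation lies between the lower and upper quota.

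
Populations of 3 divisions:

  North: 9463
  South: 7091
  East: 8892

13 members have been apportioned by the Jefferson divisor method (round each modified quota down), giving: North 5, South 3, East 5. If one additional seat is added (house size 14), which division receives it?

South

Priority for the next seat is population ÷ (current seats + 1).
Priorities: North 1577.167, South 1772.750, East 1482.000.
Highest priority: South.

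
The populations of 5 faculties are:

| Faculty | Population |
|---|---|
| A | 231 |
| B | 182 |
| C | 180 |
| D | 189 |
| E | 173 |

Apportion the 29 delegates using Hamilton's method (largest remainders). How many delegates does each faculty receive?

The standard divisor is 955/29 ≈ 32.931.
Standard quotas: A 7.015, B 5.527, C 5.466, D 5.739, E 5.253.
Lower quotas: A 7, B 5, C 5, D 5, E 5 (sum 27, leaving 2 seats).
Remainders in descending order: D 0.739, B 0.527, C 0.466, E 0.253, A 0.015.
The surplus seats go to D, B.

A 7, B 6, C 5, D 6, E 5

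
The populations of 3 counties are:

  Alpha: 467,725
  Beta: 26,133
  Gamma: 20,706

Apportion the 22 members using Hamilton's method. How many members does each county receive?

Alpha: 20, Beta: 1, Gamma: 1

The standard divisor is 514564/22 ≈ 23389.273.
Standard quotas: Alpha 19.9974, Beta 1.1173, Gamma 0.8853.
Lower quotas: Alpha 19, Beta 1, Gamma 0 (sum 20, leaving 2 seats).
Remainders in descending order: Alpha 0.9974, Gamma 0.8853, Beta 0.1173.
Largest remainders: Alpha, Gamma receive the extra seats.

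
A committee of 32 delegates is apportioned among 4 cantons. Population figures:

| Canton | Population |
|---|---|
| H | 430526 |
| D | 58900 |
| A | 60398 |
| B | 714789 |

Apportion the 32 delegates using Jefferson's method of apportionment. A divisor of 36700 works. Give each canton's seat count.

With modified divisor 36700: modified quotas H 11.731, D 1.605, A 1.646, B 19.477.
Rounding down: H 11, D 1, A 1, B 19 (total 32).

H 11, D 1, A 1, B 19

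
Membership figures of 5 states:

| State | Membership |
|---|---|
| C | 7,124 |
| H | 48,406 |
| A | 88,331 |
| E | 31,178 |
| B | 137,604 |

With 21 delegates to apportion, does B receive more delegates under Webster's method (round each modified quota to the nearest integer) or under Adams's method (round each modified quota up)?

Webster

Webster: C 0, H 3, A 6, E 2, B 10.
Adams: C 1, H 3, A 6, E 2, B 9.
B gets 10 under Webster and 9 under Adams.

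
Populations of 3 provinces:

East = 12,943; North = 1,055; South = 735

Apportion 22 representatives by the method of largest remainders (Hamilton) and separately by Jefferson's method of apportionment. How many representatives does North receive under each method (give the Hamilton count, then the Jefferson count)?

Hamilton: East 19, North 2, South 1.
Jefferson: East 20, North 1, South 1.
North gets 2 under Hamilton and 1 under Jefferson.

2 and 1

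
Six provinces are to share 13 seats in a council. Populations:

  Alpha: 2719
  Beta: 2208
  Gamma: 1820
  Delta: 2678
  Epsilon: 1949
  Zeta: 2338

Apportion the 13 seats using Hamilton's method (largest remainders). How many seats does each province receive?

The standard divisor is 13712/13 ≈ 1054.769.
Standard quotas: Alpha 2.578, Beta 2.093, Gamma 1.725, Delta 2.539, Epsilon 1.848, Zeta 2.217.
Lower quotas: Alpha 2, Beta 2, Gamma 1, Delta 2, Epsilon 1, Zeta 2 (sum 10, leaving 3 seats).
Remainders in descending order: Epsilon 0.848, Gamma 0.725, Alpha 0.578, Delta 0.539, Zeta 0.217, Beta 0.093.
Largest remainders: Epsilon, Gamma, Alpha receive the extra seats.

Alpha=3, Beta=2, Gamma=2, Delta=2, Epsilon=2, Zeta=2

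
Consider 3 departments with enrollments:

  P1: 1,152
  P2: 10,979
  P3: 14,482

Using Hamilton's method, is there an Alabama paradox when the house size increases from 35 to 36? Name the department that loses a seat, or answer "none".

P1

At 35 seats: P1 2, P2 14, P3 19.
At 36 seats: P1 1, P2 15, P3 20.
P1 drops from 2 to 1.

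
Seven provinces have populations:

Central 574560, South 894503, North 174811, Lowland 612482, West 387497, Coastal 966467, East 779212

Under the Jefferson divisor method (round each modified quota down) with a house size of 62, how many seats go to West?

Standard divisor 4389532/62 ≈ 70798.903; standard quotas: Central 8.115, South 12.634, North 2.469, Lowland 8.651, West 5.473, Coastal 13.651, East 11.006.
Rounding down gives 8, 12, 2, 8, 5, 13, 11 = 59 seats, so the divisor must be adjusted.
With modified divisor 66500: modified quotas Central 8.640, South 13.451, North 2.629, Lowland 9.210, West 5.827, Coastal 14.533, East 11.717.
Rounding down: Central 8, South 13, North 2, Lowland 9, West 5, Coastal 14, East 11 (total 62).
West receives 5.

5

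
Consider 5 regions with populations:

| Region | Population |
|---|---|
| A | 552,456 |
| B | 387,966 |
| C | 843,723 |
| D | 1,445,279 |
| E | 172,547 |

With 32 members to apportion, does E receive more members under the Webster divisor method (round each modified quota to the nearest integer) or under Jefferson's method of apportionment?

Webster

Webster: A 5, B 4, C 8, D 13, E 2.
Jefferson: A 5, B 4, C 8, D 14, E 1.
E gets 2 under Webster and 1 under Jefferson.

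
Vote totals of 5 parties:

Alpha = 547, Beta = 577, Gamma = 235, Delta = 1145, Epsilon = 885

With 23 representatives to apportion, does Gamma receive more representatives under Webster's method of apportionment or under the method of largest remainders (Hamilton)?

Webster: Alpha 4, Beta 4, Gamma 2, Delta 7, Epsilon 6.
Hamilton: Alpha 4, Beta 4, Gamma 1, Delta 8, Epsilon 6.
Gamma gets 2 under Webster and 1 under Hamilton.

Webster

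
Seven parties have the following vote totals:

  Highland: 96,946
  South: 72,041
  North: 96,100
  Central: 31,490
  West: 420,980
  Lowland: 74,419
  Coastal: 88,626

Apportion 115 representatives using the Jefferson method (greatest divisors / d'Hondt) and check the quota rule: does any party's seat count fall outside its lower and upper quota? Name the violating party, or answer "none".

Standard quotas: Highland 12.660, South 9.408, North 12.550, Central 4.112, West 54.977, Lowland 9.719, Coastal 11.574.
Jefferson allocation: Highland 13, South 9, North 12, Central 4, West 56, Lowland 10, Coastal 11.
West has quota 54.977 (lower 54, upper 55) but receives 56 — outside the quota interval.

West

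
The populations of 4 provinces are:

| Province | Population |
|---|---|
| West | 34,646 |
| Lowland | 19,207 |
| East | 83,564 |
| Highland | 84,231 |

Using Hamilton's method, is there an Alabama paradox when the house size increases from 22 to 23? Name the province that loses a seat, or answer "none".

West

At 22 seats: West 4, Lowland 2, East 8, Highland 8.
At 23 seats: West 3, Lowland 2, East 9, Highland 9.
West drops from 4 to 3.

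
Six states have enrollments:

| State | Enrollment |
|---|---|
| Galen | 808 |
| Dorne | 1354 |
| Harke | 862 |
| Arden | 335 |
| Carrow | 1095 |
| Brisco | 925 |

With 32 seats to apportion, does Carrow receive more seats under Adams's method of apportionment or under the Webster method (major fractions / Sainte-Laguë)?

Adams: Galen 5, Dorne 8, Harke 5, Arden 2, Carrow 6, Brisco 6.
Webster: Galen 5, Dorne 8, Harke 5, Arden 2, Carrow 7, Brisco 5.
Carrow gets 6 under Adams and 7 under Webster.

Webster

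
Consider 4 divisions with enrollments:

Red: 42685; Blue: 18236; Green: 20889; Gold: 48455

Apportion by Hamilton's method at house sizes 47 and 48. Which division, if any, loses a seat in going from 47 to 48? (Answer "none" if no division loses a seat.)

At 47 seats: Red 15, Blue 7, Green 8, Gold 17.
At 48 seats: Red 16, Blue 7, Green 7, Gold 18.
Green drops from 8 to 7.

Green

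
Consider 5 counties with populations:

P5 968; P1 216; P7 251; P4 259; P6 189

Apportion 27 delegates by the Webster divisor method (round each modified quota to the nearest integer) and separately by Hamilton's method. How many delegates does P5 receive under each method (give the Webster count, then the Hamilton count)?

Webster: P5 13, P1 3, P7 4, P4 4, P6 3.
Hamilton: P5 14, P1 3, P7 3, P4 4, P6 3.
P5 gets 13 under Webster and 14 under Hamilton.

13 and 14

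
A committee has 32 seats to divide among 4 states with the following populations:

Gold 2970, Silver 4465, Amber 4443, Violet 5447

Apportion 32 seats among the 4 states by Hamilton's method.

Gold: 6, Silver: 8, Amber: 8, Violet: 10

Standard divisor: 17325 ÷ 32 ≈ 541.406.
Standard quotas: Gold 5.4857, Silver 8.2470, Amber 8.2064, Violet 10.0608.
Lower quotas: Gold 5, Silver 8, Amber 8, Violet 10 (sum 31, leaving 1 seat).
Remainders in descending order: Gold 0.4857, Silver 0.2470, Amber 0.2064, Violet 0.0608.
Largest remainder: Gold receives the extra seat.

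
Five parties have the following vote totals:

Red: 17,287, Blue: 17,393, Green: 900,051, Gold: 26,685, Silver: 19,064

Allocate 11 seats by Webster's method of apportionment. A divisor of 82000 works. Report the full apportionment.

With modified divisor 82000: modified quotas Red 0.211, Blue 0.212, Green 10.976, Gold 0.325, Silver 0.232.
Rounding to the nearest integer: Red 0, Blue 0, Green 11, Gold 0, Silver 0 (total 11).

Red=0, Blue=0, Green=11, Gold=0, Silver=0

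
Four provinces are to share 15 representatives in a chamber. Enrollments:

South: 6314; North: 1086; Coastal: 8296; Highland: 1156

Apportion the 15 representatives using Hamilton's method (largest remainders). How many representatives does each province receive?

Standard divisor: 16852 ÷ 15 ≈ 1123.467.
Standard quotas: South 5.6201, North 0.9667, Coastal 7.3843, Highland 1.0290.
Lower quotas: South 5, North 0, Coastal 7, Highland 1 (sum 13, leaving 2 seats).
Remainders in descending order: North 0.9667, South 0.6201, Coastal 0.3843, Highland 0.0290.
Largest remainders: North, South receive the extra seats.

South: 6, North: 1, Coastal: 7, Highland: 1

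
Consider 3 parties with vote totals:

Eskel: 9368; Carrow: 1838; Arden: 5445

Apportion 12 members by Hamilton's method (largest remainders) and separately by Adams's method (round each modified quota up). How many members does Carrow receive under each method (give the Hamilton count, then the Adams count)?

1 and 2

Hamilton: Eskel 7, Carrow 1, Arden 4.
Adams: Eskel 6, Carrow 2, Arden 4.
Carrow gets 1 under Hamilton and 2 under Adams.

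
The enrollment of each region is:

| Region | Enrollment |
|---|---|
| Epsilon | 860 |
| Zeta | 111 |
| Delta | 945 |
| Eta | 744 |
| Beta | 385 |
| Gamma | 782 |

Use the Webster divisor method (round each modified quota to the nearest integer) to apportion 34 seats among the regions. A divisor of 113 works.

Epsilon 8; Zeta 1; Delta 8; Eta 7; Beta 3; Gamma 7

With modified divisor 113: modified quotas Epsilon 7.611, Zeta 0.982, Delta 8.363, Eta 6.584, Beta 3.407, Gamma 6.920.
Rounding to the nearest integer: Epsilon 8, Zeta 1, Delta 8, Eta 7, Beta 3, Gamma 7 (total 34).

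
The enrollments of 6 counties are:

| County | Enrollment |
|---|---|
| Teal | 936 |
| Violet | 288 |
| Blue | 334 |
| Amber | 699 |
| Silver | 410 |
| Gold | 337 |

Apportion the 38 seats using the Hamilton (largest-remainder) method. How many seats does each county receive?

Teal: 12, Violet: 4, Blue: 4, Amber: 9, Silver: 5, Gold: 4

The standard divisor is 3004/38 ≈ 79.053.
Standard quotas: Teal 11.840, Violet 3.643, Blue 4.225, Amber 8.842, Silver 5.186, Gold 4.263.
Lower quotas: Teal 11, Violet 3, Blue 4, Amber 8, Silver 5, Gold 4 (sum 35, leaving 3 seats).
Remainders in descending order: Amber 0.842, Teal 0.840, Violet 0.643, Gold 0.263, Blue 0.225, Silver 0.186.
Largest remainders: Amber, Teal, Violet receive the extra seats.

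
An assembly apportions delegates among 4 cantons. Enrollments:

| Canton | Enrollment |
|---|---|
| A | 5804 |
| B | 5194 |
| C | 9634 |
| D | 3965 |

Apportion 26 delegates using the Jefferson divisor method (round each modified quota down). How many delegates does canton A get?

6

Standard divisor 24597/26 ≈ 946.038; standard quotas: A 6.135, B 5.490, C 10.184, D 4.191.
Rounding down gives 6, 5, 10, 4 = 25 seats, so the divisor must be adjusted.
With modified divisor 870: modified quotas A 6.671, B 5.970, C 11.074, D 4.557.
Rounding down: A 6, B 5, C 11, D 4 (total 26).
A receives 6.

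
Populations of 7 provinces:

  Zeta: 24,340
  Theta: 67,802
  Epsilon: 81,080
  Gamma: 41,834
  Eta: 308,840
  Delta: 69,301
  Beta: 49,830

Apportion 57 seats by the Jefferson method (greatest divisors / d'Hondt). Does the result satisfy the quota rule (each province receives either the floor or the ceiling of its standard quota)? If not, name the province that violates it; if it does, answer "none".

Eta

Standard quotas: Zeta 2.158, Theta 6.010, Epsilon 7.187, Gamma 3.708, Eta 27.377, Delta 6.143, Beta 4.417.
Jefferson allocation: Zeta 2, Theta 6, Epsilon 7, Gamma 3, Eta 29, Delta 6, Beta 4.
Eta has quota 27.377 (lower 27, upper 28) but receives 29 — outside the quota interval.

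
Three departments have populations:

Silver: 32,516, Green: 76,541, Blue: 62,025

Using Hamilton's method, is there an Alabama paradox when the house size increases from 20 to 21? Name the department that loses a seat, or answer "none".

none

At 20 seats: Silver 4, Green 9, Blue 7.
At 21 seats: Silver 4, Green 9, Blue 8.
No department's allocation decreased.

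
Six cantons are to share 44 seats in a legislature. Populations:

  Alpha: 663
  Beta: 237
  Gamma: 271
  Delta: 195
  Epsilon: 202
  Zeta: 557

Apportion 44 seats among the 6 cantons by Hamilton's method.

Alpha: 14, Beta: 5, Gamma: 6, Delta: 4, Epsilon: 4, Zeta: 11

Standard divisor: 2125 ÷ 44 ≈ 48.295.
Standard quotas: Alpha 13.728, Beta 4.907, Gamma 5.611, Delta 4.038, Epsilon 4.183, Zeta 11.533.
Lower quotas: Alpha 13, Beta 4, Gamma 5, Delta 4, Epsilon 4, Zeta 11 (sum 41, leaving 3 seats).
Remainders in descending order: Beta 0.907, Alpha 0.728, Gamma 0.611, Zeta 0.533, Epsilon 0.183, Delta 0.038.
The surplus seats go to Beta, Alpha, Gamma.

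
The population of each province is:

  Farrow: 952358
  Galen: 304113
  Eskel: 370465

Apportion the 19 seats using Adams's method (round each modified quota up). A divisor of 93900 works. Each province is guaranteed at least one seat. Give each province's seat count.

Farrow=11; Galen=4; Eskel=4

With modified divisor 93900: modified quotas Farrow 10.142, Galen 3.239, Eskel 3.945.
Rounding up: Farrow 11, Galen 4, Eskel 4 (total 19).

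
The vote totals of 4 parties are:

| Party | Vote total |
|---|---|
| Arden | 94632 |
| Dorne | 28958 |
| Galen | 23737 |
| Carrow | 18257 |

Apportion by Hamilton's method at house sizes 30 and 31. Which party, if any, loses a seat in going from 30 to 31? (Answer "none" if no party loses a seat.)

At 30 seats: Arden 17, Dorne 5, Galen 4, Carrow 4.
At 31 seats: Arden 18, Dorne 5, Galen 5, Carrow 3.
Carrow drops from 4 to 3.

Carrow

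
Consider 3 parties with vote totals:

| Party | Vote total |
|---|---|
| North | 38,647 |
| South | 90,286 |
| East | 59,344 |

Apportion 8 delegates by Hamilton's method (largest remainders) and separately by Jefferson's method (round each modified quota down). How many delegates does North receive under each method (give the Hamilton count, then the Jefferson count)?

2 and 1

Hamilton: North 2, South 4, East 2.
Jefferson: North 1, South 4, East 3.
North gets 2 under Hamilton and 1 under Jefferson.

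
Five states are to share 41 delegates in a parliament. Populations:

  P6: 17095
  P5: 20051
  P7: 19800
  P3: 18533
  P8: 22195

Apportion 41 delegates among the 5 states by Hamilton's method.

The standard divisor is 97674/41 ≈ 2382.293.
Standard quotas: P6 7.1759, P5 8.4167, P7 8.3113, P3 7.7795, P8 9.3167.
Lower quotas: P6 7, P5 8, P7 8, P3 7, P8 9 (sum 39, leaving 2 seats).
Remainders in descending order: P3 0.7795, P5 0.4167, P8 0.3167, P7 0.3113, P6 0.1759.
The surplus seats go to P3, P5.

P6 7; P5 9; P7 8; P3 8; P8 9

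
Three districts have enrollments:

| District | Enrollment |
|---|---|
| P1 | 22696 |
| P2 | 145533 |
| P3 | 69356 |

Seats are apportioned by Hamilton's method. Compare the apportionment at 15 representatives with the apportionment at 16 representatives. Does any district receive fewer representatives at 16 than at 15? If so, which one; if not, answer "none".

At 15 seats: P1 2, P2 9, P3 4.
At 16 seats: P1 1, P2 10, P3 5.
P1 drops from 2 to 1.

P1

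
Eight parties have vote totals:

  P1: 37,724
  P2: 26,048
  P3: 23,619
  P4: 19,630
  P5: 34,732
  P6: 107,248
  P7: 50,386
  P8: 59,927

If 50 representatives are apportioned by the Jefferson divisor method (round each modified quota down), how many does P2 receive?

Standard divisor 359314/50 ≈ 7186.28; standard quotas: P1 5.249, P2 3.625, P3 3.287, P4 2.732, P5 4.833, P6 14.924, P7 7.011, P8 8.339.
Rounding down gives 5, 3, 3, 2, 4, 14, 7, 8 = 46 seats, so the divisor must be adjusted.
With modified divisor 6600: modified quotas P1 5.716, P2 3.947, P3 3.579, P4 2.974, P5 5.262, P6 16.250, P7 7.634, P8 9.080.
Rounding down: P1 5, P2 3, P3 3, P4 2, P5 5, P6 16, P7 7, P8 9 (total 50).
P2 receives 3.

3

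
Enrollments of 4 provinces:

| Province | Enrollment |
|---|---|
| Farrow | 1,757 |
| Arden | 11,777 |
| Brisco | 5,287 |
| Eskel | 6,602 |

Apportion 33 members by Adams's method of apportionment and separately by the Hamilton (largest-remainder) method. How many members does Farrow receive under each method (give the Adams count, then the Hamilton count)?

Adams: Farrow 3, Arden 15, Brisco 7, Eskel 8.
Hamilton: Farrow 2, Arden 15, Brisco 7, Eskel 9.
Farrow gets 3 under Adams and 2 under Hamilton.

3 and 2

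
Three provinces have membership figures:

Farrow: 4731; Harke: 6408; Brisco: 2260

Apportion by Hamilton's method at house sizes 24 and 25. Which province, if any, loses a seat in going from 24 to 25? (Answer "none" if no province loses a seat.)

At 24 seats: Farrow 8, Harke 12, Brisco 4.
At 25 seats: Farrow 9, Harke 12, Brisco 4.
No province's allocation decreased.

none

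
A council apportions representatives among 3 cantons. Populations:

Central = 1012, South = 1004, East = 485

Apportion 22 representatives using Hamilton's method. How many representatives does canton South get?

9

Total 2501; standard divisor 2501/22 ≈ 113.682.
Standard quotas: Central 8.902, South 8.832, East 4.266.
Lower quotas: Central 8, South 8, East 4 (sum 20, leaving 2 seats).
Remainders in descending order: Central 0.902, South 0.832, East 0.266.
The surplus seats go to Central, South.
South receives 9.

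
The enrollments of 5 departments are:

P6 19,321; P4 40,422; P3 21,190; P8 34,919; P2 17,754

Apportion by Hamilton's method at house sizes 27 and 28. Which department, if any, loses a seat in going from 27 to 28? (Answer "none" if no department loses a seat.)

At 27 seats: P6 4, P4 8, P3 4, P8 7, P2 4.
At 28 seats: P6 4, P4 9, P3 4, P8 7, P2 4.
No department's allocation decreased.

none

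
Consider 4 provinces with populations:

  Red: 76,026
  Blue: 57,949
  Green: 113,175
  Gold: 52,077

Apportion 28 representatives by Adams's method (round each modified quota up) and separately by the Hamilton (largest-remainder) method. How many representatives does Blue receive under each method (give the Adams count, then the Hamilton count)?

Adams: Red 7, Blue 6, Green 10, Gold 5.
Hamilton: Red 7, Blue 5, Green 11, Gold 5.
Blue gets 6 under Adams and 5 under Hamilton.

6 and 5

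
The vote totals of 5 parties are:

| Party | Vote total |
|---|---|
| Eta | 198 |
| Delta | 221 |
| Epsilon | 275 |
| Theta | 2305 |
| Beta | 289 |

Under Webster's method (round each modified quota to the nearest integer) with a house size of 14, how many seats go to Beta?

Standard divisor 3288/14 ≈ 234.857; standard quotas: Eta 0.843, Delta 0.941, Epsilon 1.171, Theta 9.814, Beta 1.231.
Rounding to the nearest integer gives Eta 1, Delta 1, Epsilon 1, Theta 10, Beta 1 — total 14, matching the house size, so no adjustment is needed.
Beta receives 1.

1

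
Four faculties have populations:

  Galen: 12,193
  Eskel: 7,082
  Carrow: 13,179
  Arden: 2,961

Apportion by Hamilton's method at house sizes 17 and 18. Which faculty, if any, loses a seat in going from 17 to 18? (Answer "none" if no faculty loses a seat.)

At 17 seats: Galen 6, Eskel 3, Carrow 6, Arden 2.
At 18 seats: Galen 6, Eskel 4, Carrow 7, Arden 1.
Arden drops from 2 to 1.

Arden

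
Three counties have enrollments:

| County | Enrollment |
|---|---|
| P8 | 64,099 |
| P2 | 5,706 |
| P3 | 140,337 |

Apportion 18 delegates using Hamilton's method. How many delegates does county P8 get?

Standard divisor: 210142 ÷ 18 ≈ 11674.556.
Standard quotas: P8 5.4905, P2 0.4888, P3 12.0208.
Lower quotas: P8 5, P2 0, P3 12 (sum 17, leaving 1 seat).
Remainders in descending order: P8 0.4905, P2 0.4888, P3 0.0208.
Largest remainder: P8 receives the extra seat.
P8 receives 6.

6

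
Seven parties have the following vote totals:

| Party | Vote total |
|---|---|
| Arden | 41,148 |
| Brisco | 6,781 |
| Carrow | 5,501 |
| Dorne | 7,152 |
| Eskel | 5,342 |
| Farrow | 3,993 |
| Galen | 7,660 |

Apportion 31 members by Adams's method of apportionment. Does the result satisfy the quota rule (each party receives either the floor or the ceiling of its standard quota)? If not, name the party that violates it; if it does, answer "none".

Arden

Standard quotas: Arden 16.443, Brisco 2.710, Carrow 2.198, Dorne 2.858, Eskel 2.135, Farrow 1.596, Galen 3.061.
Adams allocation: Arden 15, Brisco 3, Carrow 3, Dorne 3, Eskel 2, Farrow 2, Galen 3.
Arden has quota 16.443 (lower 16, upper 17) but receives 15 — outside the quota interval.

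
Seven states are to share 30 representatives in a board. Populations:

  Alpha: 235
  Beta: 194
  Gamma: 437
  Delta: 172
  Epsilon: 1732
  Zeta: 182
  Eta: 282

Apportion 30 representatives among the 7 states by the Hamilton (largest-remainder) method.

Alpha=2; Beta=2; Gamma=4; Delta=1; Epsilon=16; Zeta=2; Eta=3

Total 3234; standard divisor 3234/30 ≈ 107.8.
Standard quotas: Alpha 2.180, Beta 1.800, Gamma 4.054, Delta 1.596, Epsilon 16.067, Zeta 1.688, Eta 2.616.
Lower quotas: Alpha 2, Beta 1, Gamma 4, Delta 1, Epsilon 16, Zeta 1, Eta 2 (sum 27, leaving 3 seats).
Remainders in descending order: Beta 0.800, Zeta 0.688, Eta 0.616, Delta 0.596, Alpha 0.180, Epsilon 0.067, Gamma 0.054.
The surplus seats go to Beta, Zeta, Eta.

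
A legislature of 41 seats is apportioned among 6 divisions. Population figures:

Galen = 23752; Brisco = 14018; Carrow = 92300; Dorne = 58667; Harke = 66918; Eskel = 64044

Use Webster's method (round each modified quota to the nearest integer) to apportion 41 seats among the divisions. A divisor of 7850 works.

Galen 3; Brisco 2; Carrow 12; Dorne 7; Harke 9; Eskel 8

With modified divisor 7850: modified quotas Galen 3.026, Brisco 1.786, Carrow 11.758, Dorne 7.474, Harke 8.525, Eskel 8.158.
Rounding to the nearest integer: Galen 3, Brisco 2, Carrow 12, Dorne 7, Harke 9, Eskel 8 (total 41).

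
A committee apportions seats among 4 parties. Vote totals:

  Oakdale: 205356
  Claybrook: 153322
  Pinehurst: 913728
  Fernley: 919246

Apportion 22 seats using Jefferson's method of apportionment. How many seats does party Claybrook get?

Standard divisor 2191652/22 ≈ 99620.545; standard quotas: Oakdale 2.061, Claybrook 1.539, Pinehurst 9.172, Fernley 9.227.
Rounding down gives 2, 1, 9, 9 = 21 seats, so the divisor must be adjusted.
With modified divisor 91600: modified quotas Oakdale 2.242, Claybrook 1.674, Pinehurst 9.975, Fernley 10.035.
Rounding down: Oakdale 2, Claybrook 1, Pinehurst 9, Fernley 10 (total 22).
Claybrook receives 1.

1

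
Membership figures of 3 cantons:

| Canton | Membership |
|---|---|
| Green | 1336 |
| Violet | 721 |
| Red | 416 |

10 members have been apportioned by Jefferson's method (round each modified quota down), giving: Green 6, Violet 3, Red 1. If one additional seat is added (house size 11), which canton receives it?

Priority for the next seat is population ÷ (current seats + 1).
Priorities: Green 190.857, Violet 180.250, Red 208.000.
Highest priority: Red.

Red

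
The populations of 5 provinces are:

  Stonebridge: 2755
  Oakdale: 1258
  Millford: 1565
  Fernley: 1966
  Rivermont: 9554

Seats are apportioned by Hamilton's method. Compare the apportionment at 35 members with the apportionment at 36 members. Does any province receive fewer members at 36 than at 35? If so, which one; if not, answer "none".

none

At 35 seats: Stonebridge 6, Oakdale 3, Millford 3, Fernley 4, Rivermont 19.
At 36 seats: Stonebridge 6, Oakdale 3, Millford 3, Fernley 4, Rivermont 20.
No province's allocation decreased.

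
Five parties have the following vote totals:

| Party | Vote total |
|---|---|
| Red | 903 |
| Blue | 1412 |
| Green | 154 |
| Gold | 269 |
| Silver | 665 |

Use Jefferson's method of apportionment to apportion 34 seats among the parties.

Red 9, Blue 15, Green 1, Gold 2, Silver 7

Standard divisor 3403/34 ≈ 100.088; standard quotas: Red 9.022, Blue 14.108, Green 1.539, Gold 2.688, Silver 6.644.
Rounding down gives 9, 14, 1, 2, 6 = 32 seats, so the divisor must be adjusted.
With modified divisor 92: modified quotas Red 9.815, Blue 15.348, Green 1.674, Gold 2.924, Silver 7.228.
Rounding down: Red 9, Blue 15, Green 1, Gold 2, Silver 7 (total 34).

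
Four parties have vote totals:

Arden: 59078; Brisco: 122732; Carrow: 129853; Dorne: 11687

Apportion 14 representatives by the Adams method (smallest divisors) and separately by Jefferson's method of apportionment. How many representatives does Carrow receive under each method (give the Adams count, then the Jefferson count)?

5 and 6

Adams: Arden 3, Brisco 5, Carrow 5, Dorne 1.
Jefferson: Arden 2, Brisco 6, Carrow 6, Dorne 0.
Carrow gets 5 under Adams and 6 under Jefferson.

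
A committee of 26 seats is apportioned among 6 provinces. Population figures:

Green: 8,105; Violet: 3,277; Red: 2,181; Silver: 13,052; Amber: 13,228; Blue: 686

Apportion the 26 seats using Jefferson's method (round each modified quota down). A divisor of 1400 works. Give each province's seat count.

With modified divisor 1400: modified quotas Green 5.789, Violet 2.341, Red 1.558, Silver 9.323, Amber 9.449, Blue 0.490.
Rounding down: Green 5, Violet 2, Red 1, Silver 9, Amber 9, Blue 0 (total 26).

Green 5, Violet 2, Red 1, Silver 9, Amber 9, Blue 0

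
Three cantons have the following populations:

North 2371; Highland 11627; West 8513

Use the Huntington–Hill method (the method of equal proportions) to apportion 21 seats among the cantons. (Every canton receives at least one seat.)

North=2; Highland=11; West=8

With divisor 1060: modified quotas North 2.237, Highland 10.969, West 8.031.
Geometric-mean thresholds: North √(2·3)=2.449, Highland √(10·11)=10.488, West √(8·9)=8.485.
Each quota rounded against its threshold gives North 2, Highland 11, West 8 (total 21).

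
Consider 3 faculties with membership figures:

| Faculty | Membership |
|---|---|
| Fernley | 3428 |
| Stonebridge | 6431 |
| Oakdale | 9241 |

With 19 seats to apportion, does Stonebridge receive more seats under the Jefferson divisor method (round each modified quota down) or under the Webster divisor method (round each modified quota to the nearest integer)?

Webster

Jefferson: Fernley 3, Stonebridge 6, Oakdale 10.
Webster: Fernley 3, Stonebridge 7, Oakdale 9.
Stonebridge gets 6 under Jefferson and 7 under Webster.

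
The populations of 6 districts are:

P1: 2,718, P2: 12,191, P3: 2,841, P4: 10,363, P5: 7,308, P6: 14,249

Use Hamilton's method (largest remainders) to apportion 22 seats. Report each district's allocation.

Standard divisor: 49670 ÷ 22 ≈ 2257.727.
Standard quotas: P1 1.2039, P2 5.3997, P3 1.2583, P4 4.5900, P5 3.2369, P6 6.3112.
Lower quotas: P1 1, P2 5, P3 1, P4 4, P5 3, P6 6 (sum 20, leaving 2 seats).
Remainders in descending order: P4 0.5900, P2 0.3997, P6 0.3112, P3 0.2583, P5 0.2369, P1 0.2039.
Largest remainders: P4, P2 receive the extra seats.

P1=1, P2=6, P3=1, P4=5, P5=3, P6=6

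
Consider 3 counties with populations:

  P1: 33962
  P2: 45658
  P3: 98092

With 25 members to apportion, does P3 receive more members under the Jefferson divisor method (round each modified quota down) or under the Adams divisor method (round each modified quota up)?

Jefferson: P1 5, P2 6, P3 14.
Adams: P1 5, P2 7, P3 13.
P3 gets 14 under Jefferson and 13 under Adams.

Jefferson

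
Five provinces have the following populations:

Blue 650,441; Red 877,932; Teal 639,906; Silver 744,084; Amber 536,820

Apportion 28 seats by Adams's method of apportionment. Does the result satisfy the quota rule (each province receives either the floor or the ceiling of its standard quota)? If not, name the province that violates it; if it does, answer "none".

none

Standard quotas: Blue 5.280, Red 7.127, Teal 5.195, Silver 6.040, Amber 4.358.
Adams allocation: Blue 5, Red 7, Teal 5, Silver 6, Amber 5.
Every allocation lies between the lower and upper quota.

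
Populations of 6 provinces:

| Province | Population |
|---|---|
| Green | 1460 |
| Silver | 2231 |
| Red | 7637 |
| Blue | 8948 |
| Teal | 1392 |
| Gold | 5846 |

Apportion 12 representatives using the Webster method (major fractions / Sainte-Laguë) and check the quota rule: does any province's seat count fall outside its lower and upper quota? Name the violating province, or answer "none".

Standard quotas: Green 0.637, Silver 0.973, Red 3.331, Blue 3.903, Teal 0.607, Gold 2.550.
Webster allocation: Green 1, Silver 1, Red 3, Blue 4, Teal 1, Gold 2.
Every allocation lies between the lower and upper quota.

none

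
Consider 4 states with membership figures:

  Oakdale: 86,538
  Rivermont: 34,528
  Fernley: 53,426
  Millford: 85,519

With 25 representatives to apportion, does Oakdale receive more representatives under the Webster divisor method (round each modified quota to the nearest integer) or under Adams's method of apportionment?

Webster

Webster: Oakdale 9, Rivermont 3, Fernley 5, Millford 8.
Adams: Oakdale 8, Rivermont 4, Fernley 5, Millford 8.
Oakdale gets 9 under Webster and 8 under Adams.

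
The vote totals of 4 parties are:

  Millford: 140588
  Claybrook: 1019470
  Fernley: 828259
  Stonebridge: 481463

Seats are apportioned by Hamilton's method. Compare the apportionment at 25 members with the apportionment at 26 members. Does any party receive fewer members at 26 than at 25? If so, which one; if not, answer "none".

Millford

At 25 seats: Millford 2, Claybrook 10, Fernley 8, Stonebridge 5.
At 26 seats: Millford 1, Claybrook 11, Fernley 9, Stonebridge 5.
Millford drops from 2 to 1.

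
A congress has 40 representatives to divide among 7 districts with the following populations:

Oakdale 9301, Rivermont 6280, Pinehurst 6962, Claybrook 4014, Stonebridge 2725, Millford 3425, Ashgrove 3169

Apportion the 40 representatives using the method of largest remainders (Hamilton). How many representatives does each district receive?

Oakdale 10; Rivermont 7; Pinehurst 8; Claybrook 4; Stonebridge 3; Millford 4; Ashgrove 4

Standard divisor: 35876 ÷ 40 ≈ 896.9.
Standard quotas: Oakdale 10.3702, Rivermont 7.0019, Pinehurst 7.7623, Claybrook 4.4754, Stonebridge 3.0382, Millford 3.8187, Ashgrove 3.5333.
Lower quotas: Oakdale 10, Rivermont 7, Pinehurst 7, Claybrook 4, Stonebridge 3, Millford 3, Ashgrove 3 (sum 37, leaving 3 seats).
Remainders in descending order: Millford 0.8187, Pinehurst 0.7623, Ashgrove 0.5333, Claybrook 0.4754, Oakdale 0.3702, Stonebridge 0.0382, Rivermont 0.0019.
Largest remainders: Millford, Pinehurst, Ashgrove receive the extra seats.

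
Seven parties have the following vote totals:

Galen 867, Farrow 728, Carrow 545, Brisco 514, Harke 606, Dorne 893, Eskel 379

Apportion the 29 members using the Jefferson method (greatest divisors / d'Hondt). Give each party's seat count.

Standard divisor 4532/29 ≈ 156.276; standard quotas: Galen 5.548, Farrow 4.658, Carrow 3.487, Brisco 3.289, Harke 3.878, Dorne 5.714, Eskel 2.425.
Rounding down gives 5, 4, 3, 3, 3, 5, 2 = 25 seats, so the divisor must be adjusted.
With modified divisor 140: modified quotas Galen 6.193, Farrow 5.200, Carrow 3.893, Brisco 3.671, Harke 4.329, Dorne 6.379, Eskel 2.707.
Rounding down: Galen 6, Farrow 5, Carrow 3, Brisco 3, Harke 4, Dorne 6, Eskel 2 (total 29).

Galen: 6; Farrow: 5; Carrow: 3; Brisco: 3; Harke: 4; Dorne: 6; Eskel: 2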